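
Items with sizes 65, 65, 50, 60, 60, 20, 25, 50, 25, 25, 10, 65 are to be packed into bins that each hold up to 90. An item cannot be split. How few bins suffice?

Total = 65 + 65 + 65 + 60 + 60 + 50 + 50 + 25 + 25 + 25 + 20 + 10 = 520.
Lower bound: ⌈520/90⌉ = 6 bins.
Also, 7 items each exceed 45, and no two of those can share a bin, so at least 7 bins are needed.
A packing using 7 bins:
  bin 1: 65 + 25 = 90
  bin 2: 65 + 25 = 90
  bin 3: 65 + 25 = 90
  bin 4: 60 + 20 + 10 = 90
  bin 5: 60 = 60
  bin 6: 50 = 50
  bin 7: 50 = 50
This matches the lower bound, so 7 is optimal.

7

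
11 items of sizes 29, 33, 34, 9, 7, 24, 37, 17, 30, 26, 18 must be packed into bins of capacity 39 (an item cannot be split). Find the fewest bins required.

8

Total = 37 + 34 + 33 + 30 + 29 + 26 + 24 + 18 + 17 + 9 + 7 = 264.
Lower bound: ⌈264/39⌉ = 7 bins.
A packing using 8 bins:
  bin 1: 37 = 37
  bin 2: 34 = 34
  bin 3: 33 = 33
  bin 4: 30 + 9 = 39
  bin 5: 29 + 7 = 36
  bin 6: 26 = 26
  bin 7: 24 = 24
  bin 8: 18 + 17 = 35
No arrangement into 7 bins stays within capacity, so 8 is optimal.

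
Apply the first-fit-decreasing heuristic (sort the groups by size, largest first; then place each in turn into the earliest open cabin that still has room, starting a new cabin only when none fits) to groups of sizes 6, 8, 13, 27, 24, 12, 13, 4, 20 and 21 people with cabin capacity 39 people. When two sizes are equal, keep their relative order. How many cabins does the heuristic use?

4

Sorted descending: 27, 24, 21, 20, 13, 13, 12, 8, 6, 4.
  27 → cabin 1 (new)  [load 27/39]
  24 → cabin 2 (new)  [load 24/39]
  21 → cabin 3 (new)  [load 21/39]
  20 → cabin 4 (new)  [load 20/39]
  13 → cabin 2  [load 37/39]
  13 → cabin 3  [load 34/39]
  12 → cabin 1  [load 39/39]
  8 → cabin 4  [load 28/39]
  6 → cabin 4  [load 34/39]
  4 → cabin 3  [load 38/39]
4 cabins opened.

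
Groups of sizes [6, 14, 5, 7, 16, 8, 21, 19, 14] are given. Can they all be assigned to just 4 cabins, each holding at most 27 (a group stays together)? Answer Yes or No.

No

Total = 110; ⌈110/27⌉ = 5.
At least 5 cabins are required, but only 4 are allowed.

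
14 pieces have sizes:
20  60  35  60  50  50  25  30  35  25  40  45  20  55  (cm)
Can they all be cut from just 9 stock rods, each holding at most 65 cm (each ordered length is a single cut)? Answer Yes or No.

Total = 550 cm; ⌈550/65⌉ = 9.
The bound of 9 does not rule out 9, but exhaustive search shows no assignment into 9 stock rods of capacity 65 cm exists — the minimum is 10.

No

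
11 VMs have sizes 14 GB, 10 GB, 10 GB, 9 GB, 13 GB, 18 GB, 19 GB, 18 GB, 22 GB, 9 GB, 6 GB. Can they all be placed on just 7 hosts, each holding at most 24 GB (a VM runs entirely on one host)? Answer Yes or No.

A valid assignment using 7 hosts:
  host 1: 22 = 22
  host 2: 19 = 19
  host 3: 18 + 6 = 24
  host 4: 18 = 18
  host 5: 14 + 10 = 24
  host 6: 13 + 10 = 23
  host 7: 9 + 9 = 18
Every load is within 24 GB, so 7 hosts suffice.

Yes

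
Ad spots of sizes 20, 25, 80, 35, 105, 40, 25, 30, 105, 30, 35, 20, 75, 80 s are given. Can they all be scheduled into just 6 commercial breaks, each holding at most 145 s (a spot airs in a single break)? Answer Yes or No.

Yes

A valid assignment using 5 commercial breaks:
  break 1: 105 + 40 = 145
  break 2: 105 + 35 = 140
  break 3: 80 + 35 + 30 = 145
  break 4: 80 + 30 + 25 = 135
  break 5: 75 + 25 + 20 + 20 = 140
That uses only 5 ≤ 6, so 6 commercial breaks are enough.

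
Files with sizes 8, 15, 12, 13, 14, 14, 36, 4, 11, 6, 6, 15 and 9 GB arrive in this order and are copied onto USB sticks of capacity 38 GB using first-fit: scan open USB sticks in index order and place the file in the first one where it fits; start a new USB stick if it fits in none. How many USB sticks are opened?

5

  8 → USB stick 1 (new)  [load 8/38]
  15 → USB stick 1  [load 23/38]
  12 → USB stick 1  [load 35/38]
  13 → USB stick 2 (new)  [load 13/38]
  14 → USB stick 2  [load 27/38]
  14 → USB stick 3 (new)  [load 14/38]
  36 → USB stick 4 (new)  [load 36/38]
  4 → USB stick 2  [load 31/38]
  11 → USB stick 3  [load 25/38]
  6 → USB stick 2  [load 37/38]
  6 → USB stick 3  [load 31/38]
  15 → USB stick 5 (new)  [load 15/38]
  9 → USB stick 5  [load 24/38]
5 USB sticks opened.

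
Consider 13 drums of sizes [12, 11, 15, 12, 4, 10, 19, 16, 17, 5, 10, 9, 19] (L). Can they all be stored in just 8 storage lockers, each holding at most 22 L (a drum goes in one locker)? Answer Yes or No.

Yes

A valid assignment using 8 storage lockers:
  locker 1: 19 = 19
  locker 2: 19 = 19
  locker 3: 17 + 5 = 22
  locker 4: 16 + 4 = 20
  locker 5: 15 = 15
  locker 6: 12 + 10 = 22
  locker 7: 12 + 10 = 22
  locker 8: 11 + 9 = 20
Every load is within 22 L, so 8 storage lockers suffice.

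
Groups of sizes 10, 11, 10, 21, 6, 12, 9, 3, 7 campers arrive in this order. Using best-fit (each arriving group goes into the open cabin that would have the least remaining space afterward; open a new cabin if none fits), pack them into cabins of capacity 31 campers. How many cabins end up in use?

  10 → cabin 1 (new)  [load 10/31]
  11 → cabin 1  [load 21/31]
  10 → cabin 1  [load 31/31]
  21 → cabin 2 (new)  [load 21/31]
  6 → cabin 2  [load 27/31]
  12 → cabin 3 (new)  [load 12/31]
  9 → cabin 3  [load 21/31]
  3 → cabin 2  [load 30/31]
  7 → cabin 3  [load 28/31]
3 cabins opened.

3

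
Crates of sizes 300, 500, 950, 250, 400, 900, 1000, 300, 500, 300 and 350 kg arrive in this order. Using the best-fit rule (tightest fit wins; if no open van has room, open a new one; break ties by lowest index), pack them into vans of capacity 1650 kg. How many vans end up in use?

  300 → van 1 (new)  [load 300/1650]
  500 → van 1  [load 800/1650]
  950 → van 2 (new)  [load 950/1650]
  250 → van 2  [load 1200/1650]
  400 → van 2  [load 1600/1650]
  900 → van 3 (new)  [load 900/1650]
  1000 → van 4 (new)  [load 1000/1650]
  300 → van 4  [load 1300/1650]
  500 → van 3  [load 1400/1650]
  300 → van 4  [load 1600/1650]
  350 → van 1  [load 1150/1650]
4 vans opened.

4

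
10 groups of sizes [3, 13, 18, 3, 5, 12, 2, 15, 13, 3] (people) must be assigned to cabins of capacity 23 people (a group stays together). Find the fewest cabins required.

Total = 18 + 15 + 13 + 13 + 12 + 5 + 3 + 3 + 3 + 2 = 87 people.
Lower bound: ⌈87/23⌉ = 4 cabins.
Also, 5 groups each exceed 23/2 people, and no two of those can share a cabin, so at least 5 cabins are needed.
A packing using 5 cabins:
  cabin 1: 18 + 5 = 23
  cabin 2: 15 + 3 + 3 + 2 = 23
  cabin 3: 13 + 3 = 16
  cabin 4: 13 = 13
  cabin 5: 12 = 12
This matches the lower bound, so 5 is optimal.

5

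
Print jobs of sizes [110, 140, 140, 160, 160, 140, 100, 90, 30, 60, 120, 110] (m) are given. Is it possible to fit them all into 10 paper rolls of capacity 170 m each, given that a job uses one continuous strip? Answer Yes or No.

A valid assignment using 10 paper rolls:
  roll 1: 160 = 160
  roll 2: 160 = 160
  roll 3: 140 + 30 = 170
  roll 4: 140 = 140
  roll 5: 140 = 140
  roll 6: 120 = 120
  roll 7: 110 + 60 = 170
  roll 8: 110 = 110
  roll 9: 100 = 100
  roll 10: 90 = 90
Every load is within 170 m, so 10 paper rolls suffice.

Yes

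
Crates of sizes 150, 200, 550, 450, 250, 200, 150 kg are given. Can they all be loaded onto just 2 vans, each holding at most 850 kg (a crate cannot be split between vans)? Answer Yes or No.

Total = 1950 kg; ⌈1950/850⌉ = 3.
At least 3 vans are required, but only 2 are allowed.

No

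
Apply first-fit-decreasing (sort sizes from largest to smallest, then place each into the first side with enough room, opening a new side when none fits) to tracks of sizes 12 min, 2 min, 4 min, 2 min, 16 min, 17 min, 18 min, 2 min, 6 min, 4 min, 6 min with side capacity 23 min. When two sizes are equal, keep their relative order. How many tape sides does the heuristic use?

4

Sorted descending: 18, 17, 16, 12, 6, 6, 4, 4, 2, 2, 2.
  18 → side 1 (new)  [load 18/23]
  17 → side 2 (new)  [load 17/23]
  16 → side 3 (new)  [load 16/23]
  12 → side 4 (new)  [load 12/23]
  6 → side 2  [load 23/23]
  6 → side 3  [load 22/23]
  4 → side 1  [load 22/23]
  4 → side 4  [load 16/23]
  2 → side 4  [load 18/23]
  2 → side 4  [load 20/23]
  2 → side 4  [load 22/23]
4 tape sides opened.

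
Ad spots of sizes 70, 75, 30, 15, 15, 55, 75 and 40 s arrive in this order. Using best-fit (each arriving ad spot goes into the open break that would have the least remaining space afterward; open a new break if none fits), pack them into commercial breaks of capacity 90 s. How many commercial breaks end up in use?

5

  70 → break 1 (new)  [load 70/90]
  75 → break 2 (new)  [load 75/90]
  30 → break 3 (new)  [load 30/90]
  15 → break 2  [load 90/90]
  15 → break 1  [load 85/90]
  55 → break 3  [load 85/90]
  75 → break 4 (new)  [load 75/90]
  40 → break 5 (new)  [load 40/90]
5 commercial breaks opened.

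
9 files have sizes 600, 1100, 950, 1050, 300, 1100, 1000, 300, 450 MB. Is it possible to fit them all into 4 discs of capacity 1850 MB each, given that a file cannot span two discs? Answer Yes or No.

No

Total = 6850 MB; ⌈6850/1850⌉ = 4.
5 files each exceed half the capacity and cannot share a disc, forcing at least 5 discs.
At least 5 discs are required, but only 4 are allowed.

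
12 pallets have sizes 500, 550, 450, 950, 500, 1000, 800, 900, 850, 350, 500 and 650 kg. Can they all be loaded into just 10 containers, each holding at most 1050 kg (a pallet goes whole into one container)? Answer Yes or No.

Yes

A valid assignment using 9 containers:
  container 1: 1000 = 1000
  container 2: 950 = 950
  container 3: 900 = 900
  container 4: 850 = 850
  container 5: 800 = 800
  container 6: 650 + 350 = 1000
  container 7: 550 + 500 = 1050
  container 8: 500 + 500 = 1000
  container 9: 450 = 450
That uses only 9 ≤ 10, so 10 containers are enough.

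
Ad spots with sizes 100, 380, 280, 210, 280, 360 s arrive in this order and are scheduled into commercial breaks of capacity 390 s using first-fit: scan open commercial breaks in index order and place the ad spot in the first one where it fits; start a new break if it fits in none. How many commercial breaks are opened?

5

  100 → break 1 (new)  [load 100/390]
  380 → break 2 (new)  [load 380/390]
  280 → break 1  [load 380/390]
  210 → break 3 (new)  [load 210/390]
  280 → break 4 (new)  [load 280/390]
  360 → break 5 (new)  [load 360/390]
5 commercial breaks opened.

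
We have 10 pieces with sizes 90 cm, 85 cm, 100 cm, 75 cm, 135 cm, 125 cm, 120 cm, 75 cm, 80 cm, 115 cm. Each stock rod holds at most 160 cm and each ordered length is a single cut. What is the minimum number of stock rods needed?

8

Total = 135 + 125 + 120 + 115 + 100 + 90 + 85 + 80 + 75 + 75 = 1000 cm.
Lower bound: ⌈1000/160⌉ = 7 stock rods.
A packing using 8 stock rods:
  stock rod 1: 135 = 135
  stock rod 2: 125 = 125
  stock rod 3: 120 = 120
  stock rod 4: 115 = 115
  stock rod 5: 100 = 100
  stock rod 6: 90 = 90
  stock rod 7: 85 + 75 = 160
  stock rod 8: 80 + 75 = 155
No arrangement into 7 stock rods stays within capacity, so 8 is optimal.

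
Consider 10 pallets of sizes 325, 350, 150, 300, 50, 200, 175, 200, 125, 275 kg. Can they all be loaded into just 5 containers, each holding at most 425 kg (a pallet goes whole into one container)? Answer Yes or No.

No

Total = 2150 kg; ⌈2150/425⌉ = 6.
At least 6 containers are required, but only 5 are allowed.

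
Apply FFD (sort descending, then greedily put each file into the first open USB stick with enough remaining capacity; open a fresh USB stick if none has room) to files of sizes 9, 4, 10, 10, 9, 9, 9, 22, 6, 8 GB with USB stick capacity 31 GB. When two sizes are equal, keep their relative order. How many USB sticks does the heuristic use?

4

Sorted descending: 22, 10, 10, 9, 9, 9, 9, 8, 6, 4.
  22 → USB stick 1 (new)  [load 22/31]
  10 → USB stick 2 (new)  [load 10/31]
  10 → USB stick 2  [load 20/31]
  9 → USB stick 1  [load 31/31]
  9 → USB stick 2  [load 29/31]
  9 → USB stick 3 (new)  [load 9/31]
  9 → USB stick 3  [load 18/31]
  8 → USB stick 3  [load 26/31]
  6 → USB stick 4 (new)  [load 6/31]
  4 → USB stick 3  [load 30/31]
4 USB sticks opened.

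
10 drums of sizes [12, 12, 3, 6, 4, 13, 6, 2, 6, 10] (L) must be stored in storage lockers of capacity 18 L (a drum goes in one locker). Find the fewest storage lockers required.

5

Total = 13 + 12 + 12 + 10 + 6 + 6 + 6 + 4 + 3 + 2 = 74 L.
Lower bound: ⌈74/18⌉ = 5 storage lockers.
A packing using 5 storage lockers:
  locker 1: 13 + 4 = 17
  locker 2: 12 + 6 = 18
  locker 3: 12 + 6 = 18
  locker 4: 10 + 6 + 2 = 18
  locker 5: 3 = 3
This matches the lower bound, so 5 is optimal.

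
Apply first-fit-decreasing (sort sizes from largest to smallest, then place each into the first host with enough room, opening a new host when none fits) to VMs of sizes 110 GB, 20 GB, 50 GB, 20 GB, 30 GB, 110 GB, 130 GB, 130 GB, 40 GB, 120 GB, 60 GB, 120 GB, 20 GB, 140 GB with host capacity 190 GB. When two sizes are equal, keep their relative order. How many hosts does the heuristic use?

7

Sorted descending: 140, 130, 130, 120, 120, 110, 110, 60, 50, 40, 30, 20, 20, 20.
  140 → host 1 (new)  [load 140/190]
  130 → host 2 (new)  [load 130/190]
  130 → host 3 (new)  [load 130/190]
  120 → host 4 (new)  [load 120/190]
  120 → host 5 (new)  [load 120/190]
  110 → host 6 (new)  [load 110/190]
  110 → host 7 (new)  [load 110/190]
  60 → host 2  [load 190/190]
  50 → host 1  [load 190/190]
  40 → host 3  [load 170/190]
  30 → host 4  [load 150/190]
  20 → host 3  [load 190/190]
  20 → host 4  [load 170/190]
  20 → host 4  [load 190/190]
7 hosts opened.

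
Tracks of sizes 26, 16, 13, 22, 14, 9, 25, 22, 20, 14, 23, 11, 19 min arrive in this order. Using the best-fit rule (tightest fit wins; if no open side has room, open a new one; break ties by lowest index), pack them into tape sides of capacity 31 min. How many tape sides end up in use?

9

  26 → side 1 (new)  [load 26/31]
  16 → side 2 (new)  [load 16/31]
  13 → side 2  [load 29/31]
  22 → side 3 (new)  [load 22/31]
  14 → side 4 (new)  [load 14/31]
  9 → side 3  [load 31/31]
  25 → side 5 (new)  [load 25/31]
  22 → side 6 (new)  [load 22/31]
  20 → side 7 (new)  [load 20/31]
  14 → side 4  [load 28/31]
  23 → side 8 (new)  [load 23/31]
  11 → side 7  [load 31/31]
  19 → side 9 (new)  [load 19/31]
9 tape sides opened.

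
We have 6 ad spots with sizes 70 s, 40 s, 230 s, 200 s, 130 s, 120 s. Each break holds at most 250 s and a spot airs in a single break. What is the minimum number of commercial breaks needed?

Total = 230 + 200 + 130 + 120 + 70 + 40 = 790 s.
Lower bound: ⌈790/250⌉ = 4 commercial breaks.
A packing using 4 commercial breaks:
  break 1: 230 = 230
  break 2: 200 + 40 = 240
  break 3: 130 + 120 = 250
  break 4: 70 = 70
This matches the lower bound, so 4 is optimal.

4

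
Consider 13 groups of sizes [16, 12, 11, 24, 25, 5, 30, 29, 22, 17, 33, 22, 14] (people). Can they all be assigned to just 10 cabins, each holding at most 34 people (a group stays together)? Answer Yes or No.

Yes

A valid assignment using 9 cabins:
  cabin 1: 33 = 33
  cabin 2: 30 = 30
  cabin 3: 29 + 5 = 34
  cabin 4: 25 = 25
  cabin 5: 24 = 24
  cabin 6: 22 + 12 = 34
  cabin 7: 22 + 11 = 33
  cabin 8: 17 + 16 = 33
  cabin 9: 14 = 14
That uses only 9 ≤ 10, so 10 cabins are enough.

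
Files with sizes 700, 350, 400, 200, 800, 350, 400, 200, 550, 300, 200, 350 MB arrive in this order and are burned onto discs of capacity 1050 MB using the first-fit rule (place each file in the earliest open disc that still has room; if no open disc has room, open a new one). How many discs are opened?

  700 → disc 1 (new)  [load 700/1050]
  350 → disc 1  [load 1050/1050]
  400 → disc 2 (new)  [load 400/1050]
  200 → disc 2  [load 600/1050]
  800 → disc 3 (new)  [load 800/1050]
  350 → disc 2  [load 950/1050]
  400 → disc 4 (new)  [load 400/1050]
  200 → disc 3  [load 1000/1050]
  550 → disc 4  [load 950/1050]
  300 → disc 5 (new)  [load 300/1050]
  200 → disc 5  [load 500/1050]
  350 → disc 5  [load 850/1050]
5 discs opened.

5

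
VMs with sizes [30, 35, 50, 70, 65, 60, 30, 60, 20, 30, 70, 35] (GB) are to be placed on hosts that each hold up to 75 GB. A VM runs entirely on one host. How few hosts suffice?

9

Total = 70 + 70 + 65 + 60 + 60 + 50 + 35 + 35 + 30 + 30 + 30 + 20 = 555 GB.
Lower bound: ⌈555/75⌉ = 8 hosts.
A packing using 9 hosts:
  host 1: 70 = 70
  host 2: 70 = 70
  host 3: 65 = 65
  host 4: 60 = 60
  host 5: 60 = 60
  host 6: 50 + 20 = 70
  host 7: 35 + 35 = 70
  host 8: 30 + 30 = 60
  host 9: 30 = 30
No arrangement into 8 hosts stays within capacity, so 9 is optimal.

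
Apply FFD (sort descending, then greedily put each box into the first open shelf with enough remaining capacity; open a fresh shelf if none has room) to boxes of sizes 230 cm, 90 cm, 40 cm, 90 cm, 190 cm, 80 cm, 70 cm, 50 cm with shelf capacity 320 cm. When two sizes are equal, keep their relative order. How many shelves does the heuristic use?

Sorted descending: 230, 190, 90, 90, 80, 70, 50, 40.
  230 → shelf 1 (new)  [load 230/320]
  190 → shelf 2 (new)  [load 190/320]
  90 → shelf 1  [load 320/320]
  90 → shelf 2  [load 280/320]
  80 → shelf 3 (new)  [load 80/320]
  70 → shelf 3  [load 150/320]
  50 → shelf 3  [load 200/320]
  40 → shelf 2  [load 320/320]
3 shelves opened.

3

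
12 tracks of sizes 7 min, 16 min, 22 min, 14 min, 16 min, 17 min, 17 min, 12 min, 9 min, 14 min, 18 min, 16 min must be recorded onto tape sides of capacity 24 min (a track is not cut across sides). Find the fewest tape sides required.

Total = 22 + 18 + 17 + 17 + 16 + 16 + 16 + 14 + 14 + 12 + 9 + 7 = 178 min.
Lower bound: ⌈178/24⌉ = 8 tape sides.
Also, 9 tracks each exceed 12 min, and no two of those can share a side, so at least 9 tape sides are needed.
A packing using 10 tape sides:
  side 1: 22 = 22
  side 2: 18 = 18
  side 3: 17 + 7 = 24
  side 4: 17 = 17
  side 5: 16 = 16
  side 6: 16 = 16
  side 7: 16 = 16
  side 8: 14 + 9 = 23
  side 9: 14 = 14
  side 10: 12 = 12
No arrangement into 9 tape sides stays within capacity, so 10 is optimal.

10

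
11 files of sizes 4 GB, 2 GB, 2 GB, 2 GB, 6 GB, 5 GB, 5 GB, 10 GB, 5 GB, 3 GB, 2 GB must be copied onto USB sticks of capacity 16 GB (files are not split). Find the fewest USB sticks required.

3

Total = 10 + 6 + 5 + 5 + 5 + 4 + 3 + 2 + 2 + 2 + 2 = 46 GB.
Lower bound: ⌈46/16⌉ = 3 USB sticks.
A packing using 3 USB sticks:
  USB stick 1: 10 + 6 = 16
  USB stick 2: 5 + 5 + 5 = 15
  USB stick 3: 4 + 3 + 2 + 2 + 2 + 2 = 15
This matches the lower bound, so 3 is optimal.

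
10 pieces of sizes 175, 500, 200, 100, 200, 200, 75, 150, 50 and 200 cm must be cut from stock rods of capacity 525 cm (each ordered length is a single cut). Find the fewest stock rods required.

Total = 500 + 200 + 200 + 200 + 200 + 175 + 150 + 100 + 75 + 50 = 1850 cm.
Lower bound: ⌈1850/525⌉ = 4 stock rods.
A packing using 4 stock rods:
  stock rod 1: 500 = 500
  stock rod 2: 200 + 200 + 100 = 500
  stock rod 3: 200 + 200 + 75 + 50 = 525
  stock rod 4: 175 + 150 = 325
This matches the lower bound, so 4 is optimal.

4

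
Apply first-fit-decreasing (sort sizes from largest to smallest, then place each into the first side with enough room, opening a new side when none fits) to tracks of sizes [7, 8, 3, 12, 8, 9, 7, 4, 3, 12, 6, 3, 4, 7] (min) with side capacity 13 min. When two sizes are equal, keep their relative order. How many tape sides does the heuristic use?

8

Sorted descending: 12, 12, 9, 8, 8, 7, 7, 7, 6, 4, 4, 3, 3, 3.
  12 → side 1 (new)  [load 12/13]
  12 → side 2 (new)  [load 12/13]
  9 → side 3 (new)  [load 9/13]
  8 → side 4 (new)  [load 8/13]
  8 → side 5 (new)  [load 8/13]
  7 → side 6 (new)  [load 7/13]
  7 → side 7 (new)  [load 7/13]
  7 → side 8 (new)  [load 7/13]
  6 → side 6  [load 13/13]
  4 → side 3  [load 13/13]
  4 → side 4  [load 12/13]
  3 → side 5  [load 11/13]
  3 → side 7  [load 10/13]
  3 → side 7  [load 13/13]
8 tape sides opened.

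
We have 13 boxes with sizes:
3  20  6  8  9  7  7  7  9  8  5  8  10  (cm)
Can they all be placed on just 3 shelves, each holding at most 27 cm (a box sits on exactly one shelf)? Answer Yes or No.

Total = 107 cm; ⌈107/27⌉ = 4.
At least 4 shelves are required, but only 3 are allowed.

No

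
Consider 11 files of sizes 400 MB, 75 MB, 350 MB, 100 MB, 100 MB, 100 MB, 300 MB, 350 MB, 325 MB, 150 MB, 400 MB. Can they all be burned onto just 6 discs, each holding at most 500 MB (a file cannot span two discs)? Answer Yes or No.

Yes

A valid assignment using 6 discs:
  disc 1: 400 + 100 = 500
  disc 2: 400 + 100 = 500
  disc 3: 350 + 150 = 500
  disc 4: 350 + 100 = 450
  disc 5: 325 + 75 = 400
  disc 6: 300 = 300
Every load is within 500 MB, so 6 discs suffice.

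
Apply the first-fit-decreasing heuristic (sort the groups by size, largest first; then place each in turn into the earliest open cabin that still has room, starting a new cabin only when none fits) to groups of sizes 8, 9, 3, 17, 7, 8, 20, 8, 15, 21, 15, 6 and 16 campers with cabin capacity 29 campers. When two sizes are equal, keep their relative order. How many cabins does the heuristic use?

Sorted descending: 21, 20, 17, 16, 15, 15, 9, 8, 8, 8, 7, 6, 3.
  21 → cabin 1 (new)  [load 21/29]
  20 → cabin 2 (new)  [load 20/29]
  17 → cabin 3 (new)  [load 17/29]
  16 → cabin 4 (new)  [load 16/29]
  15 → cabin 5 (new)  [load 15/29]
  15 → cabin 6 (new)  [load 15/29]
  9 → cabin 2  [load 29/29]
  8 → cabin 1  [load 29/29]
  8 → cabin 3  [load 25/29]
  8 → cabin 4  [load 24/29]
  7 → cabin 5  [load 22/29]
  6 → cabin 5  [load 28/29]
  3 → cabin 3  [load 28/29]
6 cabins opened.

6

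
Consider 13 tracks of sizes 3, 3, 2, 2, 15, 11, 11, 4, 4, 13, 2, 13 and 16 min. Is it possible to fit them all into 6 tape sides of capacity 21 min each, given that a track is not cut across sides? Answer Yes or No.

Yes

A valid assignment using 6 tape sides:
  side 1: 16 + 4 = 20
  side 2: 15 + 4 + 2 = 21
  side 3: 13 + 3 + 3 + 2 = 21
  side 4: 13 + 2 = 15
  side 5: 11 = 11
  side 6: 11 = 11
Every load is within 21 min, so 6 tape sides suffice.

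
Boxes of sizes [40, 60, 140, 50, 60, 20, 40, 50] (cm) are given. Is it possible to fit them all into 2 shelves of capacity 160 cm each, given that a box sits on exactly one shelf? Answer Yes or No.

No

Total = 460 cm; ⌈460/160⌉ = 3.
At least 3 shelves are required, but only 2 are allowed.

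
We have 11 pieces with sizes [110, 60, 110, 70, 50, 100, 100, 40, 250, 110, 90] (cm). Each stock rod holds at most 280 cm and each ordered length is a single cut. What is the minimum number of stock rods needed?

4

Total = 250 + 110 + 110 + 110 + 100 + 100 + 90 + 70 + 60 + 50 + 40 = 1090 cm.
Lower bound: ⌈1090/280⌉ = 4 stock rods.
A packing using 4 stock rods:
  stock rod 1: 250 = 250
  stock rod 2: 110 + 110 + 60 = 280
  stock rod 3: 110 + 100 + 70 = 280
  stock rod 4: 100 + 90 + 50 + 40 = 280
This matches the lower bound, so 4 is optimal.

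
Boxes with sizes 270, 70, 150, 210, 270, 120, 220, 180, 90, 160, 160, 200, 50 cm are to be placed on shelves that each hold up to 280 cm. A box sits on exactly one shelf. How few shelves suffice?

9

Total = 270 + 270 + 220 + 210 + 200 + 180 + 160 + 160 + 150 + 120 + 90 + 70 + 50 = 2150 cm.
Lower bound: ⌈2150/280⌉ = 8 shelves.
Also, 9 boxes each exceed 140 cm, and no two of those can share a shelf, so at least 9 shelves are needed.
A packing using 9 shelves:
  shelf 1: 270 = 270
  shelf 2: 270 = 270
  shelf 3: 220 + 50 = 270
  shelf 4: 210 + 70 = 280
  shelf 5: 200 = 200
  shelf 6: 180 + 90 = 270
  shelf 7: 160 + 120 = 280
  shelf 8: 160 = 160
  shelf 9: 150 = 150
This matches the lower bound, so 9 is optimal.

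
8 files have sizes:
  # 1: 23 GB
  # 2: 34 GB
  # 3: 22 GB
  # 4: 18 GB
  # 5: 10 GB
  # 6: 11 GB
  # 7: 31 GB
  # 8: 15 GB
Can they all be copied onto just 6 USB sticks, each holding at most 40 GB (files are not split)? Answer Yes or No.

Yes

A valid assignment using 5 USB sticks:
  USB stick 1: 34 = 34
  USB stick 2: 31 = 31
  USB stick 3: 23 + 15 = 38
  USB stick 4: 22 + 18 = 40
  USB stick 5: 11 + 10 = 21
That uses only 5 ≤ 6, so 6 USB sticks are enough.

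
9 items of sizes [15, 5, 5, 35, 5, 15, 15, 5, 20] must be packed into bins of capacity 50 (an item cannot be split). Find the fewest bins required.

Total = 35 + 20 + 15 + 15 + 15 + 5 + 5 + 5 + 5 = 120.
Lower bound: ⌈120/50⌉ = 3 bins.
A packing using 3 bins:
  bin 1: 35 + 15 = 50
  bin 2: 20 + 15 + 15 = 50
  bin 3: 5 + 5 + 5 + 5 = 20
This matches the lower bound, so 3 is optimal.

3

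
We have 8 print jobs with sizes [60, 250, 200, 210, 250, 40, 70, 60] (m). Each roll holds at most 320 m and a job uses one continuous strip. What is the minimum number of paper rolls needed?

4

Total = 250 + 250 + 210 + 200 + 70 + 60 + 60 + 40 = 1140 m.
Lower bound: ⌈1140/320⌉ = 4 paper rolls.
A packing using 4 paper rolls:
  roll 1: 250 + 70 = 320
  roll 2: 250 + 60 = 310
  roll 3: 210 + 60 + 40 = 310
  roll 4: 200 = 200
This matches the lower bound, so 4 is optimal.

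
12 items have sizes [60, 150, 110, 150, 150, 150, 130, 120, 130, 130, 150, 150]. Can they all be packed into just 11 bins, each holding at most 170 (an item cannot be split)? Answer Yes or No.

A valid assignment using 11 bins:
  bin 1: 150 = 150
  bin 2: 150 = 150
  bin 3: 150 = 150
  bin 4: 150 = 150
  bin 5: 150 = 150
  bin 6: 150 = 150
  bin 7: 130 = 130
  bin 8: 130 = 130
  bin 9: 130 = 130
  bin 10: 120 = 120
  bin 11: 110 + 60 = 170
Every load is within 170, so 11 bins suffice.

Yes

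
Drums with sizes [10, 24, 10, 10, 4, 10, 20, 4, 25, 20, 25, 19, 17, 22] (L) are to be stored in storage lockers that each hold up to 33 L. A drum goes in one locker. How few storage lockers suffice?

8

Total = 25 + 25 + 24 + 22 + 20 + 20 + 19 + 17 + 10 + 10 + 10 + 10 + 4 + 4 = 220 L.
Lower bound: ⌈220/33⌉ = 7 storage lockers.
Also, 8 drums each exceed 33/2 L, and no two of those can share a locker, so at least 8 storage lockers are needed.
A packing using 8 storage lockers:
  locker 1: 25 + 4 + 4 = 33
  locker 2: 25 = 25
  locker 3: 24 = 24
  locker 4: 22 + 10 = 32
  locker 5: 20 + 10 = 30
  locker 6: 20 + 10 = 30
  locker 7: 19 + 10 = 29
  locker 8: 17 = 17
This matches the lower bound, so 8 is optimal.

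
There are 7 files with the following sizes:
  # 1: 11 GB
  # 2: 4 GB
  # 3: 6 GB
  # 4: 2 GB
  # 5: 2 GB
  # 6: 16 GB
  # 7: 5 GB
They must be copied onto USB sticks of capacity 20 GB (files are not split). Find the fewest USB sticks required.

3

Total = 16 + 11 + 6 + 5 + 4 + 2 + 2 = 46 GB.
Lower bound: ⌈46/20⌉ = 3 USB sticks.
A packing using 3 USB sticks:
  USB stick 1: 16 + 4 = 20
  USB stick 2: 11 + 6 + 2 = 19
  USB stick 3: 5 + 2 = 7
This matches the lower bound, so 3 is optimal.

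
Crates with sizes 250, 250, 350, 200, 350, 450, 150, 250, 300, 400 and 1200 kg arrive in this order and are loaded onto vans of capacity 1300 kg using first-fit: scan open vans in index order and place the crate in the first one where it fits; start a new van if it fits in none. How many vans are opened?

4

  250 → van 1 (new)  [load 250/1300]
  250 → van 1  [load 500/1300]
  350 → van 1  [load 850/1300]
  200 → van 1  [load 1050/1300]
  350 → van 2 (new)  [load 350/1300]
  450 → van 2  [load 800/1300]
  150 → van 1  [load 1200/1300]
  250 → van 2  [load 1050/1300]
  300 → van 3 (new)  [load 300/1300]
  400 → van 3  [load 700/1300]
  1200 → van 4 (new)  [load 1200/1300]
4 vans opened.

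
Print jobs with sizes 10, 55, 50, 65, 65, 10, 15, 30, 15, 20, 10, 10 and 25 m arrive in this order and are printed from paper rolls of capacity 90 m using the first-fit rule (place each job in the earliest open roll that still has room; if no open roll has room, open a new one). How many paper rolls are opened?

  10 → roll 1 (new)  [load 10/90]
  55 → roll 1  [load 65/90]
  50 → roll 2 (new)  [load 50/90]
  65 → roll 3 (new)  [load 65/90]
  65 → roll 4 (new)  [load 65/90]
  10 → roll 1  [load 75/90]
  15 → roll 1  [load 90/90]
  30 → roll 2  [load 80/90]
  15 → roll 3  [load 80/90]
  20 → roll 4  [load 85/90]
  10 → roll 2  [load 90/90]
  10 → roll 3  [load 90/90]
  25 → roll 5 (new)  [load 25/90]
5 paper rolls opened.

5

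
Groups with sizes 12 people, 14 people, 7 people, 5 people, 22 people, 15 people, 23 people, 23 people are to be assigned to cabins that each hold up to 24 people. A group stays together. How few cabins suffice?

Total = 23 + 23 + 22 + 15 + 14 + 12 + 7 + 5 = 121 people.
Lower bound: ⌈121/24⌉ = 6 cabins.
A packing using 6 cabins:
  cabin 1: 23 = 23
  cabin 2: 23 = 23
  cabin 3: 22 = 22
  cabin 4: 15 + 7 = 22
  cabin 5: 14 + 5 = 19
  cabin 6: 12 = 12
This matches the lower bound, so 6 is optimal.

6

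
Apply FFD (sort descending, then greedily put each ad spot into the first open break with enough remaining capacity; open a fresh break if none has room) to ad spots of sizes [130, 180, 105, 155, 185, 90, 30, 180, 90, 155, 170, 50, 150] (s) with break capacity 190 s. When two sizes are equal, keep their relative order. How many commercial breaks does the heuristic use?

10

Sorted descending: 185, 180, 180, 170, 155, 155, 150, 130, 105, 90, 90, 50, 30.
  185 → break 1 (new)  [load 185/190]
  180 → break 2 (new)  [load 180/190]
  180 → break 3 (new)  [load 180/190]
  170 → break 4 (new)  [load 170/190]
  155 → break 5 (new)  [load 155/190]
  155 → break 6 (new)  [load 155/190]
  150 → break 7 (new)  [load 150/190]
  130 → break 8 (new)  [load 130/190]
  105 → break 9 (new)  [load 105/190]
  90 → break 10 (new)  [load 90/190]
  90 → break 10  [load 180/190]
  50 → break 8  [load 180/190]
  30 → break 5  [load 185/190]
10 commercial breaks opened.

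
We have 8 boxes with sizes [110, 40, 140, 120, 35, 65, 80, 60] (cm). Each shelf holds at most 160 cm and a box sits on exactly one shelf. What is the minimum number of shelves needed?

Total = 140 + 120 + 110 + 80 + 65 + 60 + 40 + 35 = 650 cm.
Lower bound: ⌈650/160⌉ = 5 shelves.
A packing using 5 shelves:
  shelf 1: 140 = 140
  shelf 2: 120 + 40 = 160
  shelf 3: 110 + 35 = 145
  shelf 4: 80 + 65 = 145
  shelf 5: 60 = 60
This matches the lower bound, so 5 is optimal.

5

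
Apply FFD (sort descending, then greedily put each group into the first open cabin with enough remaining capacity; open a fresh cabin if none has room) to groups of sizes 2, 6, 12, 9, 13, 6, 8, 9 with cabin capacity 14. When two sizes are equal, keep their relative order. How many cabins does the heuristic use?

Sorted descending: 13, 12, 9, 9, 8, 6, 6, 2.
  13 → cabin 1 (new)  [load 13/14]
  12 → cabin 2 (new)  [load 12/14]
  9 → cabin 3 (new)  [load 9/14]
  9 → cabin 4 (new)  [load 9/14]
  8 → cabin 5 (new)  [load 8/14]
  6 → cabin 5  [load 14/14]
  6 → cabin 6 (new)  [load 6/14]
  2 → cabin 2  [load 14/14]
6 cabins opened.

6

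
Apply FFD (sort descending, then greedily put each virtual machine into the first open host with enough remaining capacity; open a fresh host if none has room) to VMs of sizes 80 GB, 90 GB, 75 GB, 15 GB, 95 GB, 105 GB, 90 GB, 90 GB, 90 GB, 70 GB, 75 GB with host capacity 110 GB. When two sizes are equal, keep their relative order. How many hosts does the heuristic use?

Sorted descending: 105, 95, 90, 90, 90, 90, 80, 75, 75, 70, 15.
  105 → host 1 (new)  [load 105/110]
  95 → host 2 (new)  [load 95/110]
  90 → host 3 (new)  [load 90/110]
  90 → host 4 (new)  [load 90/110]
  90 → host 5 (new)  [load 90/110]
  90 → host 6 (new)  [load 90/110]
  80 → host 7 (new)  [load 80/110]
  75 → host 8 (new)  [load 75/110]
  75 → host 9 (new)  [load 75/110]
  70 → host 10 (new)  [load 70/110]
  15 → host 2  [load 110/110]
10 hosts opened.

10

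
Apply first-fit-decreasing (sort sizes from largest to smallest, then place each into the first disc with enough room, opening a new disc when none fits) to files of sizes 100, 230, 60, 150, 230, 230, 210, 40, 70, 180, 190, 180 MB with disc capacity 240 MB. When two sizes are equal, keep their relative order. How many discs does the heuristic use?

9

Sorted descending: 230, 230, 230, 210, 190, 180, 180, 150, 100, 70, 60, 40.
  230 → disc 1 (new)  [load 230/240]
  230 → disc 2 (new)  [load 230/240]
  230 → disc 3 (new)  [load 230/240]
  210 → disc 4 (new)  [load 210/240]
  190 → disc 5 (new)  [load 190/240]
  180 → disc 6 (new)  [load 180/240]
  180 → disc 7 (new)  [load 180/240]
  150 → disc 8 (new)  [load 150/240]
  100 → disc 9 (new)  [load 100/240]
  70 → disc 8  [load 220/240]
  60 → disc 6  [load 240/240]
  40 → disc 5  [load 230/240]
9 discs opened.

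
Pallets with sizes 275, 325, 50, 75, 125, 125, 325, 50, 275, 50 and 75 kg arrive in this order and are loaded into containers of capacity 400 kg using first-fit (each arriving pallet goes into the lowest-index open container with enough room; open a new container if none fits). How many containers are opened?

5

  275 → container 1 (new)  [load 275/400]
  325 → container 2 (new)  [load 325/400]
  50 → container 1  [load 325/400]
  75 → container 1  [load 400/400]
  125 → container 3 (new)  [load 125/400]
  125 → container 3  [load 250/400]
  325 → container 4 (new)  [load 325/400]
  50 → container 2  [load 375/400]
  275 → container 5 (new)  [load 275/400]
  50 → container 3  [load 300/400]
  75 → container 3  [load 375/400]
5 containers opened.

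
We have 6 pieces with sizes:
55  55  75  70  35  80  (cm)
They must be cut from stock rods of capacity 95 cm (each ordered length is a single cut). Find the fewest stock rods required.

Total = 80 + 75 + 70 + 55 + 55 + 35 = 370 cm.
Lower bound: ⌈370/95⌉ = 4 stock rods.
Also, 5 pieces each exceed 95/2 cm, and no two of those can share a stock rod, so at least 5 stock rods are needed.
A packing using 5 stock rods:
  stock rod 1: 80 = 80
  stock rod 2: 75 = 75
  stock rod 3: 70 = 70
  stock rod 4: 55 + 35 = 90
  stock rod 5: 55 = 55
This matches the lower bound, so 5 is optimal.

5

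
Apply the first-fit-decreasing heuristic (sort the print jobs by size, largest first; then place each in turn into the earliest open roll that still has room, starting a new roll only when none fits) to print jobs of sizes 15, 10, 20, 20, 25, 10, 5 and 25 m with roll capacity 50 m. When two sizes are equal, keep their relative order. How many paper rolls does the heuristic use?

Sorted descending: 25, 25, 20, 20, 15, 10, 10, 5.
  25 → roll 1 (new)  [load 25/50]
  25 → roll 1  [load 50/50]
  20 → roll 2 (new)  [load 20/50]
  20 → roll 2  [load 40/50]
  15 → roll 3 (new)  [load 15/50]
  10 → roll 2  [load 50/50]
  10 → roll 3  [load 25/50]
  5 → roll 3  [load 30/50]
3 paper rolls opened.

3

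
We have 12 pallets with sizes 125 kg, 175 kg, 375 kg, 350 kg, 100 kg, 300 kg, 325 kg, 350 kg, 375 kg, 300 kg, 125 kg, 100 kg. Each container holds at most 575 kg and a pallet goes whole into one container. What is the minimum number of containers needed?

7

Total = 375 + 375 + 350 + 350 + 325 + 300 + 300 + 175 + 125 + 125 + 100 + 100 = 3000 kg.
Lower bound: ⌈3000/575⌉ = 6 containers.
Also, 7 pallets each exceed 575/2 kg, and no two of those can share a container, so at least 7 containers are needed.
A packing using 7 containers:
  container 1: 375 + 175 = 550
  container 2: 375 + 125 = 500
  container 3: 350 + 125 + 100 = 575
  container 4: 350 + 100 = 450
  container 5: 325 = 325
  container 6: 300 = 300
  container 7: 300 = 300
This matches the lower bound, so 7 is optimal.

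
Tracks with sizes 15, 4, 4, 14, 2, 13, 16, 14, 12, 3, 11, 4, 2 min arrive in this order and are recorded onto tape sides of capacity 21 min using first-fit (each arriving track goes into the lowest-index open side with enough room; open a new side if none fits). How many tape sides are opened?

  15 → side 1 (new)  [load 15/21]
  4 → side 1  [load 19/21]
  4 → side 2 (new)  [load 4/21]
  14 → side 2  [load 18/21]
  2 → side 1  [load 21/21]
  13 → side 3 (new)  [load 13/21]
  16 → side 4 (new)  [load 16/21]
  14 → side 5 (new)  [load 14/21]
  12 → side 6 (new)  [load 12/21]
  3 → side 2  [load 21/21]
  11 → side 7 (new)  [load 11/21]
  4 → side 3  [load 17/21]
  2 → side 3  [load 19/21]
7 tape sides opened.

7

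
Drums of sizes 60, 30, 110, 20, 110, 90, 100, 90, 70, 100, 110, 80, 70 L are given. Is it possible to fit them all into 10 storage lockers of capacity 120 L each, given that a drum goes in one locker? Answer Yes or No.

Total = 1040 L; ⌈1040/120⌉ = 9.
10 drums each exceed half the capacity and cannot share a locker, forcing at least 10 storage lockers.
The bound of 10 does not rule out 10, but exhaustive search shows no assignment into 10 storage lockers of capacity 120 L exists — the minimum is 11.

No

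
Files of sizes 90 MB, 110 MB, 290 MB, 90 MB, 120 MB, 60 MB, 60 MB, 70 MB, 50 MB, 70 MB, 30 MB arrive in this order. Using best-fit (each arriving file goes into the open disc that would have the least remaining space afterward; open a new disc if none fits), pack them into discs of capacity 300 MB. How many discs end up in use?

  90 → disc 1 (new)  [load 90/300]
  110 → disc 1  [load 200/300]
  290 → disc 2 (new)  [load 290/300]
  90 → disc 1  [load 290/300]
  120 → disc 3 (new)  [load 120/300]
  60 → disc 3  [load 180/300]
  60 → disc 3  [load 240/300]
  70 → disc 4 (new)  [load 70/300]
  50 → disc 3  [load 290/300]
  70 → disc 4  [load 140/300]
  30 → disc 4  [load 170/300]
4 discs opened.

4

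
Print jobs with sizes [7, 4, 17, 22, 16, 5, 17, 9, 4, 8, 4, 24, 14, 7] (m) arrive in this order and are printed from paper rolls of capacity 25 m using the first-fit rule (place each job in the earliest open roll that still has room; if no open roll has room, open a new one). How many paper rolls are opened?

7

  7 → roll 1 (new)  [load 7/25]
  4 → roll 1  [load 11/25]
  17 → roll 2 (new)  [load 17/25]
  22 → roll 3 (new)  [load 22/25]
  16 → roll 4 (new)  [load 16/25]
  5 → roll 1  [load 16/25]
  17 → roll 5 (new)  [load 17/25]
  9 → roll 1  [load 25/25]
  4 → roll 2  [load 21/25]
  8 → roll 4  [load 24/25]
  4 → roll 2  [load 25/25]
  24 → roll 6 (new)  [load 24/25]
  14 → roll 7 (new)  [load 14/25]
  7 → roll 5  [load 24/25]
7 paper rolls opened.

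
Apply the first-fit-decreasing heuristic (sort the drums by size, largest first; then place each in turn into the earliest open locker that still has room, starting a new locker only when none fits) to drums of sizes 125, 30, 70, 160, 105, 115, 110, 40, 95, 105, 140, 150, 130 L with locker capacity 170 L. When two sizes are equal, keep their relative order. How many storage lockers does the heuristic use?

Sorted descending: 160, 150, 140, 130, 125, 115, 110, 105, 105, 95, 70, 40, 30.
  160 → locker 1 (new)  [load 160/170]
  150 → locker 2 (new)  [load 150/170]
  140 → locker 3 (new)  [load 140/170]
  130 → locker 4 (new)  [load 130/170]
  125 → locker 5 (new)  [load 125/170]
  115 → locker 6 (new)  [load 115/170]
  110 → locker 7 (new)  [load 110/170]
  105 → locker 8 (new)  [load 105/170]
  105 → locker 9 (new)  [load 105/170]
  95 → locker 10 (new)  [load 95/170]
  70 → locker 10  [load 165/170]
  40 → locker 4  [load 170/170]
  30 → locker 3  [load 170/170]
10 storage lockers opened.

10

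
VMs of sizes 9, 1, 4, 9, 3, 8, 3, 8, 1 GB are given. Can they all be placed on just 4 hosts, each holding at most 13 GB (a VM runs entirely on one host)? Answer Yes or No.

Yes

A valid assignment using 4 hosts:
  host 1: 9 + 4 = 13
  host 2: 9 + 3 + 1 = 13
  host 3: 8 + 3 + 1 = 12
  host 4: 8 = 8
Every load is within 13 GB, so 4 hosts suffice.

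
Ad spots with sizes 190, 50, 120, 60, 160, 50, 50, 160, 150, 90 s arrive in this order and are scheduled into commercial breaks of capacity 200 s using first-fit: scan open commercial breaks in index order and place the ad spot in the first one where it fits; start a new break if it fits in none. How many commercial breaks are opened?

7

  190 → break 1 (new)  [load 190/200]
  50 → break 2 (new)  [load 50/200]
  120 → break 2  [load 170/200]
  60 → break 3 (new)  [load 60/200]
  160 → break 4 (new)  [load 160/200]
  50 → break 3  [load 110/200]
  50 → break 3  [load 160/200]
  160 → break 5 (new)  [load 160/200]
  150 → break 6 (new)  [load 150/200]
  90 → break 7 (new)  [load 90/200]
7 commercial breaks opened.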